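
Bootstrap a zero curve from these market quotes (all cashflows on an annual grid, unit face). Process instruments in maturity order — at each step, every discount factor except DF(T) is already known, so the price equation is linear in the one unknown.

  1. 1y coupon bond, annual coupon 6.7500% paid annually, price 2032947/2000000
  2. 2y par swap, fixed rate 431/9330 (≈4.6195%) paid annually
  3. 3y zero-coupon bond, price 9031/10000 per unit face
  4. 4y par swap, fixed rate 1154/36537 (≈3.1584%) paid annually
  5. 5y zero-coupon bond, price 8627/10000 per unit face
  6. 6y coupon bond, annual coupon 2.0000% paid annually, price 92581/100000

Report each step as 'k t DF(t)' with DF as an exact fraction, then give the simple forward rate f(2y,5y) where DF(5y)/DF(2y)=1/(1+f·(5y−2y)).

1 1 4761/5000
2 2 4569/5000
3 3 9031/10000
4 4 4423/5000
5 5 8627/10000
6 6 8191/10000
f(2y,5y) = ((4569/5000)/(8627/10000) − 1)/(3) = 511/25881 ≈ 1.9744%

step 1 [1y] bond c/1=27/400: DF=(2032947/2000000 − 27/400·(0))/(1+27/400) = 4761/5000 ≈ 0.952200
step 2 [2y] swap r/1=431/9330: DF=(1 − 431/9330·(0.952200))/(1+431/9330) = 4569/5000 ≈ 0.913800
step 3 [3y] zero: DF = P = 9031/10000 ≈ 0.903100
step 4 [4y] swap r/1=1154/36537: DF=(1 − 1154/36537·(0.952200+0.913800+0.903100))/(1+1154/36537) = 4423/5000 ≈ 0.884600
step 5 [5y] zero: DF = P = 8627/10000 ≈ 0.862700
step 6 [6y] bond c/1=1/50: DF=(92581/100000 − 1/50·(0.952200+0.913800+0.903100+0.884600+0.862700))/(1+1/50) = 8191/10000 ≈ 0.819100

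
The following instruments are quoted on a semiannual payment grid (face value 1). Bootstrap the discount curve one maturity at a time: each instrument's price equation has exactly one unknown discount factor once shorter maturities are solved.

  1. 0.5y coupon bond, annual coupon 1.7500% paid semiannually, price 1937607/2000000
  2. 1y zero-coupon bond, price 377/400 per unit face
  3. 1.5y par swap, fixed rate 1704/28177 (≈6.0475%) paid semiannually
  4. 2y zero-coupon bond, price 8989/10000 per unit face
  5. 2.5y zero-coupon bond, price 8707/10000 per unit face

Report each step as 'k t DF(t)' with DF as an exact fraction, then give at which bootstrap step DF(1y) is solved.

1 1/2 2401/2500
2 1 377/400
3 3/2 2287/2500
4 2 8989/10000
5 5/2 8707/10000
DF(1y) is solved at step 2

step 1 [0.5y] bond c/2=7/800: DF=(1937607/2000000 − 7/800·(0))/(1+7/800) = 2401/2500 ≈ 0.960400
step 2 [1y] zero: DF = P = 377/400 ≈ 0.942500
step 3 [1.5y] swap r/2=852/28177: DF=(1 − 852/28177·(0.960400+0.942500))/(1+852/28177) = 2287/2500 ≈ 0.914800
step 4 [2y] zero: DF = P = 8989/10000 ≈ 0.898900
step 5 [2.5y] zero: DF = P = 8707/10000 ≈ 0.870700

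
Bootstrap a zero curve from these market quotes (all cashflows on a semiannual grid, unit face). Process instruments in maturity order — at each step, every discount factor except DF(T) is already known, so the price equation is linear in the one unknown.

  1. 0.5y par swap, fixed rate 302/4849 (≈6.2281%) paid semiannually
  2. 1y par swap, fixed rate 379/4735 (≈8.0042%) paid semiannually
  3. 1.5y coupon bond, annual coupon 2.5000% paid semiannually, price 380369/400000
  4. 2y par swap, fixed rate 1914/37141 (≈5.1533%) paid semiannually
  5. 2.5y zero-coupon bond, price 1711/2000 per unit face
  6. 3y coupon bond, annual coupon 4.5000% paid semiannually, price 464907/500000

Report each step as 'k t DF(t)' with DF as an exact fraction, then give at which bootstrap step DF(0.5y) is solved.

step 1 [0.5y] swap r/2=151/4849: DF=(1 − 151/4849·(0))/(1+151/4849) = 4849/5000 ≈ 0.969800
step 2 [1y] swap r/2=379/9470: DF=(1 − 379/9470·(0.969800))/(1+379/9470) = 4621/5000 ≈ 0.924200
step 3 [1.5y] bond c/2=1/80: DF=(380369/400000 − 1/80·(0.969800+0.924200))/(1+1/80) = 4579/5000 ≈ 0.915800
step 4 [2y] swap r/2=957/37141: DF=(1 − 957/37141·(0.969800+0.924200+0.915800))/(1+957/37141) = 9043/10000 ≈ 0.904300
step 5 [2.5y] zero: DF = P = 1711/2000 ≈ 0.855500
step 6 [3y] bond c/2=9/400: DF=(464907/500000 − 9/400·(0.969800+0.924200+0.915800+0.904300+0.855500))/(1+9/400) = 1011/1250 ≈ 0.808800

1 1/2 4849/5000
2 1 4621/5000
3 3/2 4579/5000
4 2 9043/10000
5 5/2 1711/2000
6 3 1011/1250
DF(0.5y) is solved at step 1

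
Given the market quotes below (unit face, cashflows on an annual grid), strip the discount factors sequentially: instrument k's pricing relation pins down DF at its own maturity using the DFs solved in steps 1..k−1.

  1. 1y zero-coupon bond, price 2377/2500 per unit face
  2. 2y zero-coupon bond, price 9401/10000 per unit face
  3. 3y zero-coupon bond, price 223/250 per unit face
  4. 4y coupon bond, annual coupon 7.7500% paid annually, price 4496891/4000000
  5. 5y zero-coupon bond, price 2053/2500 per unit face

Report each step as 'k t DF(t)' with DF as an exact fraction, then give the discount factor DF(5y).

1 1 2377/2500
2 2 9401/10000
3 3 223/250
4 4 527/625
5 5 2053/2500
DF(5y) = 2053/2500 ≈ 0.821200

step 1 [1y] zero: DF = P = 2377/2500 ≈ 0.950800
step 2 [2y] zero: DF = P = 9401/10000 ≈ 0.940100
step 3 [3y] zero: DF = P = 223/250 ≈ 0.892000
step 4 [4y] bond c/1=31/400: DF=(4496891/4000000 − 31/400·(0.950800+0.940100+0.892000))/(1+31/400) = 527/625 ≈ 0.843200
step 5 [5y] zero: DF = P = 2053/2500 ≈ 0.821200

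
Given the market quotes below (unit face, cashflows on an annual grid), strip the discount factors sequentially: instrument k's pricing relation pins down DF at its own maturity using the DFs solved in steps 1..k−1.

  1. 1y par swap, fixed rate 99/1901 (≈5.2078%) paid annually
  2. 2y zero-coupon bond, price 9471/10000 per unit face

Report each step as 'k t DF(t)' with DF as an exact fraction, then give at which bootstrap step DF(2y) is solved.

1 1 1901/2000
2 2 9471/10000
DF(2y) is solved at step 2

step 1 [1y] swap r/1=99/1901: DF=(1 − 99/1901·(0))/(1+99/1901) = 1901/2000 ≈ 0.950500
step 2 [2y] zero: DF = P = 9471/10000 ≈ 0.947100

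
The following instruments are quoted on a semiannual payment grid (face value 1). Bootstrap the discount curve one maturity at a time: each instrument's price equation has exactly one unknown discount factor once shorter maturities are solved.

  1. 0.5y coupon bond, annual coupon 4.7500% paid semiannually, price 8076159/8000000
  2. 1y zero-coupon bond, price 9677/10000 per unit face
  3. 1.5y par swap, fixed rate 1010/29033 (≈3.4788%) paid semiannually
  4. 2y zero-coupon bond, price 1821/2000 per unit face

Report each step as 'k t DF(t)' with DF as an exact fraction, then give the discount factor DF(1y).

step 1 [0.5y] bond c/2=19/800: DF=(8076159/8000000 − 19/800·(0))/(1+19/800) = 9861/10000 ≈ 0.986100
step 2 [1y] zero: DF = P = 9677/10000 ≈ 0.967700
step 3 [1.5y] swap r/2=505/29033: DF=(1 − 505/29033·(0.986100+0.967700))/(1+505/29033) = 1899/2000 ≈ 0.949500
step 4 [2y] zero: DF = P = 1821/2000 ≈ 0.910500

1 1/2 9861/10000
2 1 9677/10000
3 3/2 1899/2000
4 2 1821/2000
DF(1y) = 9677/10000 ≈ 0.967700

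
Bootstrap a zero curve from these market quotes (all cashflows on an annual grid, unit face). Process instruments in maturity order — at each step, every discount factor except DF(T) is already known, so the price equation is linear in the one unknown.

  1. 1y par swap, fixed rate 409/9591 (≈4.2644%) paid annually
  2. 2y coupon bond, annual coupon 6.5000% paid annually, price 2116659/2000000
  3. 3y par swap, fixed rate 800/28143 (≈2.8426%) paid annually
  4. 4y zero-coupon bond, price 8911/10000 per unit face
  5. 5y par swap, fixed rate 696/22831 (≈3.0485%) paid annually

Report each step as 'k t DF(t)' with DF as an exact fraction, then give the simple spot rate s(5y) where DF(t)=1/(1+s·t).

1 1 9591/10000
2 2 1169/1250
3 3 23/25
4 4 8911/10000
5 5 538/625
s(5y) = (1/(538/625) − 1)/(5) = 87/2690 ≈ 3.2342%

step 1 [1y] swap r/1=409/9591: DF=(1 − 409/9591·(0))/(1+409/9591) = 9591/10000 ≈ 0.959100
step 2 [2y] bond c/1=13/200: DF=(2116659/2000000 − 13/200·(0.959100))/(1+13/200) = 1169/1250 ≈ 0.935200
step 3 [3y] swap r/1=800/28143: DF=(1 − 800/28143·(0.959100+0.935200))/(1+800/28143) = 23/25 ≈ 0.920000
step 4 [4y] zero: DF = P = 8911/10000 ≈ 0.891100
step 5 [5y] swap r/1=696/22831: DF=(1 − 696/22831·(0.959100+0.935200+0.920000+0.891100))/(1+696/22831) = 538/625 ≈ 0.860800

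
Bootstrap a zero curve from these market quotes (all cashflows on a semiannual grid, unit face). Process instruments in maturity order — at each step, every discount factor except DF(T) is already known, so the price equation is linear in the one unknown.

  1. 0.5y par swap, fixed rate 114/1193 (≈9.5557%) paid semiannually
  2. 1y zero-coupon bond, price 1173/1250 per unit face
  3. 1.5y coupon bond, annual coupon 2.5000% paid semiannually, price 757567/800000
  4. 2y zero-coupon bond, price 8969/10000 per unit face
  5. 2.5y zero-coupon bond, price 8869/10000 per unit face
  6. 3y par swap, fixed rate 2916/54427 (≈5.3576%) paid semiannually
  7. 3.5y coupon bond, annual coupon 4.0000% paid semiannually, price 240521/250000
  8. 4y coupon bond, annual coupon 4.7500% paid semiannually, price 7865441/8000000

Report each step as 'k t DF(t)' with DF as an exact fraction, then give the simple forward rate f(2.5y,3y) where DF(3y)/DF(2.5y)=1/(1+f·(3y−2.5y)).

1 1/2 1193/1250
2 1 1173/1250
3 3/2 9119/10000
4 2 8969/10000
5 5/2 8869/10000
6 3 4271/5000
7 7/2 1673/2000
8 4 8147/10000
f(2.5y,3y) = ((8869/10000)/(4271/5000) − 1)/(1/2) = 327/4271 ≈ 7.6563%

step 1 [0.5y] swap r/2=57/1193: DF=(1 − 57/1193·(0))/(1+57/1193) = 1193/1250 ≈ 0.954400
step 2 [1y] zero: DF = P = 1173/1250 ≈ 0.938400
step 3 [1.5y] bond c/2=1/80: DF=(757567/800000 − 1/80·(0.954400+0.938400))/(1+1/80) = 9119/10000 ≈ 0.911900
step 4 [2y] zero: DF = P = 8969/10000 ≈ 0.896900
step 5 [2.5y] zero: DF = P = 8869/10000 ≈ 0.886900
step 6 [3y] swap r/2=1458/54427: DF=(1 − 1458/54427·(0.954400+0.938400+0.911900+0.896900+0.886900))/(1+1458/54427) = 4271/5000 ≈ 0.854200
step 7 [3.5y] bond c/2=1/50: DF=(240521/250000 − 1/50·(0.954400+0.938400+0.911900+0.896900+0.886900+0.854200))/(1+1/50) = 1673/2000 ≈ 0.836500
step 8 [4y] bond c/2=19/800: DF=(7865441/8000000 − 19/800·(0.954400+0.938400+0.911900+0.896900+0.886900+0.854200+0.836500))/(1+19/800) = 8147/10000 ≈ 0.814700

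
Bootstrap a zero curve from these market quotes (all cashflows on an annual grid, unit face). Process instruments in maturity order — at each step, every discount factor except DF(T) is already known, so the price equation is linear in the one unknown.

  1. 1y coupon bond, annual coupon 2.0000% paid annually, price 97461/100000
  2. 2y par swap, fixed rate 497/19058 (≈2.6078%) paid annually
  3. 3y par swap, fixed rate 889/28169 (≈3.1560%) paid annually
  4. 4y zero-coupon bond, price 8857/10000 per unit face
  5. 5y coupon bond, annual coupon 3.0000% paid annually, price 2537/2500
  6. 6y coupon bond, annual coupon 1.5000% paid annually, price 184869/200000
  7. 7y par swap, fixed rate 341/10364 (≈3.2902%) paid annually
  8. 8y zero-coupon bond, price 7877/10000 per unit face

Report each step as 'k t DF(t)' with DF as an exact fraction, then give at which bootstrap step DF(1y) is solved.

step 1 [1y] bond c/1=1/50: DF=(97461/100000 − 1/50·(0))/(1+1/50) = 1911/2000 ≈ 0.955500
step 2 [2y] swap r/1=497/19058: DF=(1 − 497/19058·(0.955500))/(1+497/19058) = 9503/10000 ≈ 0.950300
step 3 [3y] swap r/1=889/28169: DF=(1 − 889/28169·(0.955500+0.950300))/(1+889/28169) = 9111/10000 ≈ 0.911100
step 4 [4y] zero: DF = P = 8857/10000 ≈ 0.885700
step 5 [5y] bond c/1=3/100: DF=(2537/2500 − 3/100·(0.955500+0.950300+0.911100+0.885700))/(1+3/100) = 4387/5000 ≈ 0.877400
step 6 [6y] bond c/1=3/200: DF=(184869/200000 − 3/200·(0.955500+0.950300+0.911100+0.885700+0.877400))/(1+3/200) = 843/1000 ≈ 0.843000
step 7 [7y] swap r/1=341/10364: DF=(1 − 341/10364·(0.955500+0.950300+0.911100+0.885700+0.877400+0.843000))/(1+341/10364) = 3977/5000 ≈ 0.795400
step 8 [8y] zero: DF = P = 7877/10000 ≈ 0.787700

1 1 1911/2000
2 2 9503/10000
3 3 9111/10000
4 4 8857/10000
5 5 4387/5000
6 6 843/1000
7 7 3977/5000
8 8 7877/10000
DF(1y) is solved at step 1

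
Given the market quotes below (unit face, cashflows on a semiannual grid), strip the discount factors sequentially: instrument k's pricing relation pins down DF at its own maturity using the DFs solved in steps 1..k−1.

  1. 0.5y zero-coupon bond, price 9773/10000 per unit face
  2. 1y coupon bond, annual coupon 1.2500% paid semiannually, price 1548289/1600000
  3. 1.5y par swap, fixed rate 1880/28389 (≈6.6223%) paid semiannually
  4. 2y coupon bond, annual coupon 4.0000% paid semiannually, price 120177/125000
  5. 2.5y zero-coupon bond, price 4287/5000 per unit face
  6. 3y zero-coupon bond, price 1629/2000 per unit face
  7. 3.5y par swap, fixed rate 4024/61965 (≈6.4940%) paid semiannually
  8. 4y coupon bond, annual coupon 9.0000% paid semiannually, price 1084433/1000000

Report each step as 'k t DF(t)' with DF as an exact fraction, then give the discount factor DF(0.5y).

1 1/2 9773/10000
2 1 2389/2500
3 3/2 453/500
4 2 8869/10000
5 5/2 4287/5000
6 3 1629/2000
7 7/2 1997/2500
8 4 7709/10000
DF(0.5y) = 9773/10000 ≈ 0.977300

step 1 [0.5y] zero: DF = P = 9773/10000 ≈ 0.977300
step 2 [1y] bond c/2=1/160: DF=(1548289/1600000 − 1/160·(0.977300))/(1+1/160) = 2389/2500 ≈ 0.955600
step 3 [1.5y] swap r/2=940/28389: DF=(1 − 940/28389·(0.977300+0.955600))/(1+940/28389) = 453/500 ≈ 0.906000
step 4 [2y] bond c/2=1/50: DF=(120177/125000 − 1/50·(0.977300+0.955600+0.906000))/(1+1/50) = 8869/10000 ≈ 0.886900
step 5 [2.5y] zero: DF = P = 4287/5000 ≈ 0.857400
step 6 [3y] zero: DF = P = 1629/2000 ≈ 0.814500
step 7 [3.5y] swap r/2=2012/61965: DF=(1 − 2012/61965·(0.977300+0.955600+0.906000+0.886900+0.857400+0.814500))/(1+2012/61965) = 1997/2500 ≈ 0.798800
step 8 [4y] bond c/2=9/200: DF=(1084433/1000000 − 9/200·(0.977300+0.955600+0.906000+0.886900+0.857400+0.814500+0.798800))/(1+9/200) = 7709/10000 ≈ 0.770900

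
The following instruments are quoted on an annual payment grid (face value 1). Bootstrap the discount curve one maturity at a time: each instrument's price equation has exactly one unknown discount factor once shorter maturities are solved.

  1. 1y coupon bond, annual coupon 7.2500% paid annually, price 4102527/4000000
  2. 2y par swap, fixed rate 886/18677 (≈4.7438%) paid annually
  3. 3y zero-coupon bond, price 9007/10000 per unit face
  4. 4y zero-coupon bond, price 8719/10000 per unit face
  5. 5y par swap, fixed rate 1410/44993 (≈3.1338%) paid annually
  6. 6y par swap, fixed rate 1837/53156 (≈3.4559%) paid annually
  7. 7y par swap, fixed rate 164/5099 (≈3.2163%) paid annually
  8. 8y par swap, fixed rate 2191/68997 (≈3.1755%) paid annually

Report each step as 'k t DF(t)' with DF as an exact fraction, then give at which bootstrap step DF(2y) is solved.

1 1 9563/10000
2 2 4557/5000
3 3 9007/10000
4 4 8719/10000
5 5 859/1000
6 6 8163/10000
7 7 502/625
8 8 7809/10000
DF(2y) is solved at step 2

step 1 [1y] bond c/1=29/400: DF=(4102527/4000000 − 29/400·(0))/(1+29/400) = 9563/10000 ≈ 0.956300
step 2 [2y] swap r/1=886/18677: DF=(1 − 886/18677·(0.956300))/(1+886/18677) = 4557/5000 ≈ 0.911400
step 3 [3y] zero: DF = P = 9007/10000 ≈ 0.900700
step 4 [4y] zero: DF = P = 8719/10000 ≈ 0.871900
step 5 [5y] swap r/1=1410/44993: DF=(1 − 1410/44993·(0.956300+0.911400+0.900700+0.871900))/(1+1410/44993) = 859/1000 ≈ 0.859000
step 6 [6y] swap r/1=1837/53156: DF=(1 − 1837/53156·(0.956300+0.911400+0.900700+0.871900+0.859000))/(1+1837/53156) = 8163/10000 ≈ 0.816300
step 7 [7y] swap r/1=164/5099: DF=(1 − 164/5099·(0.956300+0.911400+0.900700+0.871900+0.859000+0.816300))/(1+164/5099) = 502/625 ≈ 0.803200
step 8 [8y] swap r/1=2191/68997: DF=(1 − 2191/68997·(0.956300+0.911400+0.900700+0.871900+0.859000+0.816300+0.803200))/(1+2191/68997) = 7809/10000 ≈ 0.780900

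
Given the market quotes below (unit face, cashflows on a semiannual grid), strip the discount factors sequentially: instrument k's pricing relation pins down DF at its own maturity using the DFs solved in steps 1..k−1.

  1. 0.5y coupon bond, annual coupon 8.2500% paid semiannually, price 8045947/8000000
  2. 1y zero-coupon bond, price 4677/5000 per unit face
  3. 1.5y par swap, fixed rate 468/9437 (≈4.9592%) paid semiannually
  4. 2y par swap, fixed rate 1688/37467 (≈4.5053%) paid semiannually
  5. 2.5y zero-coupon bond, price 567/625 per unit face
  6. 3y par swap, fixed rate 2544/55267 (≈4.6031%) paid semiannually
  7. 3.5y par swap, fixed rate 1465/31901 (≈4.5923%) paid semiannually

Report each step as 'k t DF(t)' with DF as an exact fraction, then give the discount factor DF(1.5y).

step 1 [0.5y] bond c/2=33/800: DF=(8045947/8000000 − 33/800·(0))/(1+33/800) = 9659/10000 ≈ 0.965900
step 2 [1y] zero: DF = P = 4677/5000 ≈ 0.935400
step 3 [1.5y] swap r/2=234/9437: DF=(1 − 234/9437·(0.965900+0.935400))/(1+234/9437) = 4649/5000 ≈ 0.929800
step 4 [2y] swap r/2=844/37467: DF=(1 − 844/37467·(0.965900+0.935400+0.929800))/(1+844/37467) = 2289/2500 ≈ 0.915600
step 5 [2.5y] zero: DF = P = 567/625 ≈ 0.907200
step 6 [3y] swap r/2=1272/55267: DF=(1 − 1272/55267·(0.965900+0.935400+0.929800+0.915600+0.907200))/(1+1272/55267) = 1091/1250 ≈ 0.872800
step 7 [3.5y] swap r/2=1465/63802: DF=(1 − 1465/63802·(0.965900+0.935400+0.929800+0.915600+0.907200+0.872800))/(1+1465/63802) = 1707/2000 ≈ 0.853500

1 1/2 9659/10000
2 1 4677/5000
3 3/2 4649/5000
4 2 2289/2500
5 5/2 567/625
6 3 1091/1250
7 7/2 1707/2000
DF(1.5y) = 4649/5000 ≈ 0.929800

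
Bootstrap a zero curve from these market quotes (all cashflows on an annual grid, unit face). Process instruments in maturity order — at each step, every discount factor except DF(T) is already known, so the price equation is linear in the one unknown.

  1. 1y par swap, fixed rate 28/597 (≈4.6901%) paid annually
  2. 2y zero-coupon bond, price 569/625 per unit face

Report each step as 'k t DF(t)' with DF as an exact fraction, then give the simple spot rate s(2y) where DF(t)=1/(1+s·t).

1 1 597/625
2 2 569/625
s(2y) = (1/(569/625) − 1)/(2) = 28/569 ≈ 4.9209%

step 1 [1y] swap r/1=28/597: DF=(1 − 28/597·(0))/(1+28/597) = 597/625 ≈ 0.955200
step 2 [2y] zero: DF = P = 569/625 ≈ 0.910400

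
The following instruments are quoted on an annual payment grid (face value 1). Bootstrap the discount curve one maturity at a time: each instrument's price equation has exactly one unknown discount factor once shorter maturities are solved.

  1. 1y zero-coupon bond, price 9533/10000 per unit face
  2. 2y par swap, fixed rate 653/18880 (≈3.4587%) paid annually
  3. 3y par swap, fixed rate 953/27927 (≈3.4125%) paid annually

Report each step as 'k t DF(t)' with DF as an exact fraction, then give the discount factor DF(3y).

step 1 [1y] zero: DF = P = 9533/10000 ≈ 0.953300
step 2 [2y] swap r/1=653/18880: DF=(1 − 653/18880·(0.953300))/(1+653/18880) = 9347/10000 ≈ 0.934700
step 3 [3y] swap r/1=953/27927: DF=(1 − 953/27927·(0.953300+0.934700))/(1+953/27927) = 9047/10000 ≈ 0.904700

1 1 9533/10000
2 2 9347/10000
3 3 9047/10000
DF(3y) = 9047/10000 ≈ 0.904700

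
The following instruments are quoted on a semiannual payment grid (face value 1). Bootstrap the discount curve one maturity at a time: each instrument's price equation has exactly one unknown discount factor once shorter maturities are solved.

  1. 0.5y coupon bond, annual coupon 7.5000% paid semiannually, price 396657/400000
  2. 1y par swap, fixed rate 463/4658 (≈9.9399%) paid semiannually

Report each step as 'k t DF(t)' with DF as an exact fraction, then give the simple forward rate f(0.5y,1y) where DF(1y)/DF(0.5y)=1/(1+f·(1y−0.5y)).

1 1/2 4779/5000
2 1 4537/5000
f(0.5y,1y) = ((4779/5000)/(4537/5000) − 1)/(1/2) = 484/4537 ≈ 10.6678%

step 1 [0.5y] bond c/2=3/80: DF=(396657/400000 − 3/80·(0))/(1+3/80) = 4779/5000 ≈ 0.955800
step 2 [1y] swap r/2=463/9316: DF=(1 − 463/9316·(0.955800))/(1+463/9316) = 4537/5000 ≈ 0.907400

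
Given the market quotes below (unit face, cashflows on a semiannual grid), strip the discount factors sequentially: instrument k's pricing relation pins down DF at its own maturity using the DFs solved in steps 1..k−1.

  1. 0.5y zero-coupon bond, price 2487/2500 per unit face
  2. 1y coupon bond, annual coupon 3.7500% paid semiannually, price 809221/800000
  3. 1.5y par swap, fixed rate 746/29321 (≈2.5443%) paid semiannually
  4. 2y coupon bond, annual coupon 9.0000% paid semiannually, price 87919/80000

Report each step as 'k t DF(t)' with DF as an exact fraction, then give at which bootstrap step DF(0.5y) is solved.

1 1/2 2487/2500
2 1 4873/5000
3 3/2 9627/10000
4 2 4627/5000
DF(0.5y) is solved at step 1

step 1 [0.5y] zero: DF = P = 2487/2500 ≈ 0.994800
step 2 [1y] bond c/2=3/160: DF=(809221/800000 − 3/160·(0.994800))/(1+3/160) = 4873/5000 ≈ 0.974600
step 3 [1.5y] swap r/2=373/29321: DF=(1 − 373/29321·(0.994800+0.974600))/(1+373/29321) = 9627/10000 ≈ 0.962700
step 4 [2y] bond c/2=9/200: DF=(87919/80000 − 9/200·(0.994800+0.974600+0.962700))/(1+9/200) = 4627/5000 ≈ 0.925400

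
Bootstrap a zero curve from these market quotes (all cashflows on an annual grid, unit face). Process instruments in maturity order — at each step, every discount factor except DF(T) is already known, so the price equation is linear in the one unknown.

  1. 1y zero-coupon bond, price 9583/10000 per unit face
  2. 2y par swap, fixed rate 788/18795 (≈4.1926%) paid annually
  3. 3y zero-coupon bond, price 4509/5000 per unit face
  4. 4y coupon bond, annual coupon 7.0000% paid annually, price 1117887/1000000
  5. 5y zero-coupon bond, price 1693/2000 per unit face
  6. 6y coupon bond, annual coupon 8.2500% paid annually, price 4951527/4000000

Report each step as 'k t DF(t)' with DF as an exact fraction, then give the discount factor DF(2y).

1 1 9583/10000
2 2 2303/2500
3 3 4509/5000
4 4 2157/2500
5 5 1693/2000
6 6 8013/10000
DF(2y) = 2303/2500 ≈ 0.921200

step 1 [1y] zero: DF = P = 9583/10000 ≈ 0.958300
step 2 [2y] swap r/1=788/18795: DF=(1 − 788/18795·(0.958300))/(1+788/18795) = 2303/2500 ≈ 0.921200
step 3 [3y] zero: DF = P = 4509/5000 ≈ 0.901800
step 4 [4y] bond c/1=7/100: DF=(1117887/1000000 − 7/100·(0.958300+0.921200+0.901800))/(1+7/100) = 2157/2500 ≈ 0.862800
step 5 [5y] zero: DF = P = 1693/2000 ≈ 0.846500
step 6 [6y] bond c/1=33/400: DF=(4951527/4000000 − 33/400·(0.958300+0.921200+0.901800+0.862800+0.846500))/(1+33/400) = 8013/10000 ≈ 0.801300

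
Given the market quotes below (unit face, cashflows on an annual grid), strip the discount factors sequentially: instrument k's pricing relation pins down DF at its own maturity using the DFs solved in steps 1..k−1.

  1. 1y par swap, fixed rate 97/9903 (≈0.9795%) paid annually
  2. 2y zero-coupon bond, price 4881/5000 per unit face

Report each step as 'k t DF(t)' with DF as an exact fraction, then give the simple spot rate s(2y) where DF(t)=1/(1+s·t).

step 1 [1y] swap r/1=97/9903: DF=(1 − 97/9903·(0))/(1+97/9903) = 9903/10000 ≈ 0.990300
step 2 [2y] zero: DF = P = 4881/5000 ≈ 0.976200

1 1 9903/10000
2 2 4881/5000
s(2y) = (1/(4881/5000) − 1)/(2) = 119/9762 ≈ 1.2190%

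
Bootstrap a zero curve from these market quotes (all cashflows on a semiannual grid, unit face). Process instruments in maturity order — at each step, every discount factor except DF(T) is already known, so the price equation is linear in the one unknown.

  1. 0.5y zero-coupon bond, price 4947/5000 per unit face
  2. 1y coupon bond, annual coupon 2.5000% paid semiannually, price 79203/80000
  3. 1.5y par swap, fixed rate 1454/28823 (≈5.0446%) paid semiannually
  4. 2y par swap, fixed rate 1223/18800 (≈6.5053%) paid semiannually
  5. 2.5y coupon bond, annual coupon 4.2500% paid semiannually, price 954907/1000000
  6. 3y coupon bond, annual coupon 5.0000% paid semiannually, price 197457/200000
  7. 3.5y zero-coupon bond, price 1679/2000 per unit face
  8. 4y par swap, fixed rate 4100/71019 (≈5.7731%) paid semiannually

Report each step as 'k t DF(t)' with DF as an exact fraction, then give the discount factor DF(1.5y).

1 1/2 4947/5000
2 1 1207/1250
3 3/2 9273/10000
4 2 8777/10000
5 5/2 1071/1250
6 3 4253/5000
7 7/2 1679/2000
8 4 159/200
DF(1.5y) = 9273/10000 ≈ 0.927300

step 1 [0.5y] zero: DF = P = 4947/5000 ≈ 0.989400
step 2 [1y] bond c/2=1/80: DF=(79203/80000 − 1/80·(0.989400))/(1+1/80) = 1207/1250 ≈ 0.965600
step 3 [1.5y] swap r/2=727/28823: DF=(1 − 727/28823·(0.989400+0.965600))/(1+727/28823) = 9273/10000 ≈ 0.927300
step 4 [2y] swap r/2=1223/37600: DF=(1 − 1223/37600·(0.989400+0.965600+0.927300))/(1+1223/37600) = 8777/10000 ≈ 0.877700
step 5 [2.5y] bond c/2=17/800: DF=(954907/1000000 − 17/800·(0.989400+0.965600+0.927300+0.877700))/(1+17/800) = 1071/1250 ≈ 0.856800
step 6 [3y] bond c/2=1/40: DF=(197457/200000 − 1/40·(0.989400+0.965600+0.927300+0.877700+0.856800))/(1+1/40) = 4253/5000 ≈ 0.850600
step 7 [3.5y] zero: DF = P = 1679/2000 ≈ 0.839500
step 8 [4y] swap r/2=2050/71019: DF=(1 − 2050/71019·(0.989400+0.965600+0.927300+0.877700+0.856800+0.850600+0.839500))/(1+2050/71019) = 159/200 ≈ 0.795000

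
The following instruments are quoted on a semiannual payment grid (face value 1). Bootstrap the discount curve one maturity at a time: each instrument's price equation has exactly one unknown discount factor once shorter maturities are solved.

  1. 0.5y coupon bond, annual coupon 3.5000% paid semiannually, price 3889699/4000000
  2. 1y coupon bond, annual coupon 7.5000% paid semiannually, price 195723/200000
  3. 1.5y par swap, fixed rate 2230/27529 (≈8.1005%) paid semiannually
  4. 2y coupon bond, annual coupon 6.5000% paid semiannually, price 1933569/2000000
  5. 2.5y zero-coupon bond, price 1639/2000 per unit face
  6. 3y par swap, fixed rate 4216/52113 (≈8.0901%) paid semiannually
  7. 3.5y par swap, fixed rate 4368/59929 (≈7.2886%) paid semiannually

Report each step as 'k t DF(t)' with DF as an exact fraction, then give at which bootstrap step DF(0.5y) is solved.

1 1/2 9557/10000
2 1 9087/10000
3 3/2 1777/2000
4 2 8497/10000
5 5/2 1639/2000
6 3 1973/2500
7 7/2 977/1250
DF(0.5y) is solved at step 1

step 1 [0.5y] bond c/2=7/400: DF=(3889699/4000000 − 7/400·(0))/(1+7/400) = 9557/10000 ≈ 0.955700
step 2 [1y] bond c/2=3/80: DF=(195723/200000 − 3/80·(0.955700))/(1+3/80) = 9087/10000 ≈ 0.908700
step 3 [1.5y] swap r/2=1115/27529: DF=(1 − 1115/27529·(0.955700+0.908700))/(1+1115/27529) = 1777/2000 ≈ 0.888500
step 4 [2y] bond c/2=13/400: DF=(1933569/2000000 − 13/400·(0.955700+0.908700+0.888500))/(1+13/400) = 8497/10000 ≈ 0.849700
step 5 [2.5y] zero: DF = P = 1639/2000 ≈ 0.819500
step 6 [3y] swap r/2=2108/52113: DF=(1 − 2108/52113·(0.955700+0.908700+0.888500+0.849700+0.819500))/(1+2108/52113) = 1973/2500 ≈ 0.789200
step 7 [3.5y] swap r/2=2184/59929: DF=(1 − 2184/59929·(0.955700+0.908700+0.888500+0.849700+0.819500+0.789200))/(1+2184/59929) = 977/1250 ≈ 0.781600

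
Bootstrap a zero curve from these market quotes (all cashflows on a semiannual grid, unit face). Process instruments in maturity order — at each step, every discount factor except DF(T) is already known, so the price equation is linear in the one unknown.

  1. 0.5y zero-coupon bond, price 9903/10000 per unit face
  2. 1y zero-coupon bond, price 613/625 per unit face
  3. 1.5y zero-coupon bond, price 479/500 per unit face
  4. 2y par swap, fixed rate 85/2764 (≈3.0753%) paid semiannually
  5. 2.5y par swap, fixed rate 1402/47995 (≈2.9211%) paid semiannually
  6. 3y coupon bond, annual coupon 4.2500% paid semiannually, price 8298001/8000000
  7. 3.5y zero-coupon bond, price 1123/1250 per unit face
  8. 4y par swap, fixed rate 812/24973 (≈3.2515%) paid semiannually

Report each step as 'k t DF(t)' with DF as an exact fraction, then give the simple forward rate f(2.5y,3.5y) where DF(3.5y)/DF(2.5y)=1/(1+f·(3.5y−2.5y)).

1 1/2 9903/10000
2 1 613/625
3 3/2 479/500
4 2 1881/2000
5 5/2 9299/10000
6 3 4579/5000
7 7/2 1123/1250
8 4 4391/5000
f(2.5y,3.5y) = ((9299/10000)/(1123/1250) − 1)/(1) = 315/8984 ≈ 3.5062%

step 1 [0.5y] zero: DF = P = 9903/10000 ≈ 0.990300
step 2 [1y] zero: DF = P = 613/625 ≈ 0.980800
step 3 [1.5y] zero: DF = P = 479/500 ≈ 0.958000
step 4 [2y] swap r/2=85/5528: DF=(1 − 85/5528·(0.990300+0.980800+0.958000))/(1+85/5528) = 1881/2000 ≈ 0.940500
step 5 [2.5y] swap r/2=701/47995: DF=(1 − 701/47995·(0.990300+0.980800+0.958000+0.940500))/(1+701/47995) = 9299/10000 ≈ 0.929900
step 6 [3y] bond c/2=17/800: DF=(8298001/8000000 − 17/800·(0.990300+0.980800+0.958000+0.940500+0.929900))/(1+17/800) = 4579/5000 ≈ 0.915800
step 7 [3.5y] zero: DF = P = 1123/1250 ≈ 0.898400
step 8 [4y] swap r/2=406/24973: DF=(1 − 406/24973·(0.990300+0.980800+0.958000+0.940500+0.929900+0.915800+0.898400))/(1+406/24973) = 4391/5000 ≈ 0.878200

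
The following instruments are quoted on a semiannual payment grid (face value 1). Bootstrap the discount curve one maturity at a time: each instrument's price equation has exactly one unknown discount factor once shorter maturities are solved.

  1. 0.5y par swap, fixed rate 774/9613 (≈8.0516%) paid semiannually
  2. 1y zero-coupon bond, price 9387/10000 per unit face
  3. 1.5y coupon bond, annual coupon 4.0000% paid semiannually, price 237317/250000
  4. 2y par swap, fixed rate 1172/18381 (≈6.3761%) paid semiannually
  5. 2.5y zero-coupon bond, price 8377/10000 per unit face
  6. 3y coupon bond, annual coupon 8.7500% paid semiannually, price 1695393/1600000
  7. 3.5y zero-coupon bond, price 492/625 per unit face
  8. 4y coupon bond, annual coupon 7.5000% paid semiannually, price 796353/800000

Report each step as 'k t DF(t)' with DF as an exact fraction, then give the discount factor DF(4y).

step 1 [0.5y] swap r/2=387/9613: DF=(1 − 387/9613·(0))/(1+387/9613) = 9613/10000 ≈ 0.961300
step 2 [1y] zero: DF = P = 9387/10000 ≈ 0.938700
step 3 [1.5y] bond c/2=1/50: DF=(237317/250000 − 1/50·(0.961300+0.938700))/(1+1/50) = 4467/5000 ≈ 0.893400
step 4 [2y] swap r/2=586/18381: DF=(1 − 586/18381·(0.961300+0.938700+0.893400))/(1+586/18381) = 2207/2500 ≈ 0.882800
step 5 [2.5y] zero: DF = P = 8377/10000 ≈ 0.837700
step 6 [3y] bond c/2=7/160: DF=(1695393/1600000 − 7/160·(0.961300+0.938700+0.893400+0.882800+0.837700))/(1+7/160) = 413/500 ≈ 0.826000
step 7 [3.5y] zero: DF = P = 492/625 ≈ 0.787200
step 8 [4y] bond c/2=3/80: DF=(796353/800000 − 3/80·(0.961300+0.938700+0.893400+0.882800+0.837700+0.826000+0.787200))/(1+3/80) = 369/500 ≈ 0.738000

1 1/2 9613/10000
2 1 9387/10000
3 3/2 4467/5000
4 2 2207/2500
5 5/2 8377/10000
6 3 413/500
7 7/2 492/625
8 4 369/500
DF(4y) = 369/500 ≈ 0.738000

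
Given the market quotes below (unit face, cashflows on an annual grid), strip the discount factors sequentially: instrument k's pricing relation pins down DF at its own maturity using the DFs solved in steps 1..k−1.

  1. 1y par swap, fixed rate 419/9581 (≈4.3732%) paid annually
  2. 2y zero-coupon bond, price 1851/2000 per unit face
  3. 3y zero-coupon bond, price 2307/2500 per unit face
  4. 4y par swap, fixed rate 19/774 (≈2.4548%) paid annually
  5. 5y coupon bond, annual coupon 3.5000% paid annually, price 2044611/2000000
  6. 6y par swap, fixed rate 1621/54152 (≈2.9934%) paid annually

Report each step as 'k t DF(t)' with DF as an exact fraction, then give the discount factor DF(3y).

step 1 [1y] swap r/1=419/9581: DF=(1 − 419/9581·(0))/(1+419/9581) = 9581/10000 ≈ 0.958100
step 2 [2y] zero: DF = P = 1851/2000 ≈ 0.925500
step 3 [3y] zero: DF = P = 2307/2500 ≈ 0.922800
step 4 [4y] swap r/1=19/774: DF=(1 − 19/774·(0.958100+0.925500+0.922800))/(1+19/774) = 568/625 ≈ 0.908800
step 5 [5y] bond c/1=7/200: DF=(2044611/2000000 − 7/200·(0.958100+0.925500+0.922800+0.908800))/(1+7/200) = 8621/10000 ≈ 0.862100
step 6 [6y] swap r/1=1621/54152: DF=(1 − 1621/54152·(0.958100+0.925500+0.922800+0.908800+0.862100))/(1+1621/54152) = 8379/10000 ≈ 0.837900

1 1 9581/10000
2 2 1851/2000
3 3 2307/2500
4 4 568/625
5 5 8621/10000
6 6 8379/10000
DF(3y) = 2307/2500 ≈ 0.922800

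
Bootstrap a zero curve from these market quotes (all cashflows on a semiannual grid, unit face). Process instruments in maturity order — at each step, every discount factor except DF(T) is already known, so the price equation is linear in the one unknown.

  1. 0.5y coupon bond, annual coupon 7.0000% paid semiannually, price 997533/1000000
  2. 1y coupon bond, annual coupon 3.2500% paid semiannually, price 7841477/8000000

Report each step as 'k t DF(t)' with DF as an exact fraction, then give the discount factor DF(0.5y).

1 1/2 4819/5000
2 1 9491/10000
DF(0.5y) = 4819/5000 ≈ 0.963800

step 1 [0.5y] bond c/2=7/200: DF=(997533/1000000 − 7/200·(0))/(1+7/200) = 4819/5000 ≈ 0.963800
step 2 [1y] bond c/2=13/800: DF=(7841477/8000000 − 13/800·(0.963800))/(1+13/800) = 9491/10000 ≈ 0.949100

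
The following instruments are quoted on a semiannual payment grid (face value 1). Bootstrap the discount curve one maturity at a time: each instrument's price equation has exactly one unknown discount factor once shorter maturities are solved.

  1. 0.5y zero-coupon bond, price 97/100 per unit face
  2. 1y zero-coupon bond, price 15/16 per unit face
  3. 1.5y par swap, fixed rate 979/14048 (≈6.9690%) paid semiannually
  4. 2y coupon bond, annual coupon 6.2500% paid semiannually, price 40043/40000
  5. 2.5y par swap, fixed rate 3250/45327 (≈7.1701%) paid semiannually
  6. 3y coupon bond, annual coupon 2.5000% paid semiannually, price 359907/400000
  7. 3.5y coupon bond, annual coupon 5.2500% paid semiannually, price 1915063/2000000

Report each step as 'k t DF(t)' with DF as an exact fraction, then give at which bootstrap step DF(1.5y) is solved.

step 1 [0.5y] zero: DF = P = 97/100 ≈ 0.970000
step 2 [1y] zero: DF = P = 15/16 ≈ 0.937500
step 3 [1.5y] swap r/2=979/28096: DF=(1 − 979/28096·(0.970000+0.937500))/(1+979/28096) = 9021/10000 ≈ 0.902100
step 4 [2y] bond c/2=1/32: DF=(40043/40000 − 1/32·(0.970000+0.937500+0.902100))/(1+1/32) = 1107/1250 ≈ 0.885600
step 5 [2.5y] swap r/2=1625/45327: DF=(1 − 1625/45327·(0.970000+0.937500+0.902100+0.885600))/(1+1625/45327) = 67/80 ≈ 0.837500
step 6 [3y] bond c/2=1/80: DF=(359907/400000 − 1/80·(0.970000+0.937500+0.902100+0.885600+0.837500))/(1+1/80) = 8327/10000 ≈ 0.832700
step 7 [3.5y] bond c/2=21/800: DF=(1915063/2000000 − 21/800·(0.970000+0.937500+0.902100+0.885600+0.837500+0.832700))/(1+21/800) = 3979/5000 ≈ 0.795800

1 1/2 97/100
2 1 15/16
3 3/2 9021/10000
4 2 1107/1250
5 5/2 67/80
6 3 8327/10000
7 7/2 3979/5000
DF(1.5y) is solved at step 3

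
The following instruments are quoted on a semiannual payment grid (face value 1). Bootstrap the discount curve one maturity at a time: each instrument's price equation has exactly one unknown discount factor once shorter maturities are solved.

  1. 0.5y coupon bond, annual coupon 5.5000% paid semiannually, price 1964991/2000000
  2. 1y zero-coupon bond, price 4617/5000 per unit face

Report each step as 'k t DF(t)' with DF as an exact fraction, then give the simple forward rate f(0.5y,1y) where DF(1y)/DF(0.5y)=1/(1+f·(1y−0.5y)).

1 1/2 4781/5000
2 1 4617/5000
f(0.5y,1y) = ((4781/5000)/(4617/5000) − 1)/(1/2) = 328/4617 ≈ 7.1042%

step 1 [0.5y] bond c/2=11/400: DF=(1964991/2000000 − 11/400·(0))/(1+11/400) = 4781/5000 ≈ 0.956200
step 2 [1y] zero: DF = P = 4617/5000 ≈ 0.923400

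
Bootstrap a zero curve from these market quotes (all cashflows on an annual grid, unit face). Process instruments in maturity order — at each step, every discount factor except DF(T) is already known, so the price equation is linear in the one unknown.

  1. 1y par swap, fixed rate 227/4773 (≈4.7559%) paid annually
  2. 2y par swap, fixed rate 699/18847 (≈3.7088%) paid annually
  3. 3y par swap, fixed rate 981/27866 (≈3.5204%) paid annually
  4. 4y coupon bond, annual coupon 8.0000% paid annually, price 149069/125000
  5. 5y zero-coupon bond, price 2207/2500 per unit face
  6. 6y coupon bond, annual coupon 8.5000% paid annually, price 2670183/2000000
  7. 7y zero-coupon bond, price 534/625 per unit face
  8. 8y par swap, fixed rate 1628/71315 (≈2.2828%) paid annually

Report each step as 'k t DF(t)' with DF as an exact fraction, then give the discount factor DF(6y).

step 1 [1y] swap r/1=227/4773: DF=(1 − 227/4773·(0))/(1+227/4773) = 4773/5000 ≈ 0.954600
step 2 [2y] swap r/1=699/18847: DF=(1 − 699/18847·(0.954600))/(1+699/18847) = 9301/10000 ≈ 0.930100
step 3 [3y] swap r/1=981/27866: DF=(1 − 981/27866·(0.954600+0.930100))/(1+981/27866) = 9019/10000 ≈ 0.901900
step 4 [4y] bond c/1=2/25: DF=(149069/125000 − 2/25·(0.954600+0.930100+0.901900))/(1+2/25) = 4489/5000 ≈ 0.897800
step 5 [5y] zero: DF = P = 2207/2500 ≈ 0.882800
step 6 [6y] bond c/1=17/200: DF=(2670183/2000000 − 17/200·(0.954600+0.930100+0.901900+0.897800+0.882800))/(1+17/200) = 8727/10000 ≈ 0.872700
step 7 [7y] zero: DF = P = 534/625 ≈ 0.854400
step 8 [8y] swap r/1=1628/71315: DF=(1 − 1628/71315·(0.954600+0.930100+0.901900+0.897800+0.882800+0.872700+0.854400))/(1+1628/71315) = 2093/2500 ≈ 0.837200

1 1 4773/5000
2 2 9301/10000
3 3 9019/10000
4 4 4489/5000
5 5 2207/2500
6 6 8727/10000
7 7 534/625
8 8 2093/2500
DF(6y) = 8727/10000 ≈ 0.872700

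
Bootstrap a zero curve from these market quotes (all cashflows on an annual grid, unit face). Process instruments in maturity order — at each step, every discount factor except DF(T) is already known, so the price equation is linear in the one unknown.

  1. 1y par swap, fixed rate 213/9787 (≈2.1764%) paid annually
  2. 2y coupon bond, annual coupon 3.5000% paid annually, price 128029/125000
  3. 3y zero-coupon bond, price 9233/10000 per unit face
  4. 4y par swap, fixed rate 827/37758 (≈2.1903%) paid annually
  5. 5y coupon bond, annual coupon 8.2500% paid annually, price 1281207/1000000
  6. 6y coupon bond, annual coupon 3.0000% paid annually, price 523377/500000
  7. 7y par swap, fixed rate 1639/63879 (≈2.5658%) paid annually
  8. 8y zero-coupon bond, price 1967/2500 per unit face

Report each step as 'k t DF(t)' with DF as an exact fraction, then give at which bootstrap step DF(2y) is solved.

step 1 [1y] swap r/1=213/9787: DF=(1 − 213/9787·(0))/(1+213/9787) = 9787/10000 ≈ 0.978700
step 2 [2y] bond c/1=7/200: DF=(128029/125000 − 7/200·(0.978700))/(1+7/200) = 1913/2000 ≈ 0.956500
step 3 [3y] zero: DF = P = 9233/10000 ≈ 0.923300
step 4 [4y] swap r/1=827/37758: DF=(1 − 827/37758·(0.978700+0.956500+0.923300))/(1+827/37758) = 9173/10000 ≈ 0.917300
step 5 [5y] bond c/1=33/400: DF=(1281207/1000000 − 33/400·(0.978700+0.956500+0.923300+0.917300))/(1+33/400) = 4479/5000 ≈ 0.895800
step 6 [6y] bond c/1=3/100: DF=(523377/500000 − 3/100·(0.978700+0.956500+0.923300+0.917300+0.895800))/(1+3/100) = 4401/5000 ≈ 0.880200
step 7 [7y] swap r/1=1639/63879: DF=(1 − 1639/63879·(0.978700+0.956500+0.923300+0.917300+0.895800+0.880200))/(1+1639/63879) = 8361/10000 ≈ 0.836100
step 8 [8y] zero: DF = P = 1967/2500 ≈ 0.786800

1 1 9787/10000
2 2 1913/2000
3 3 9233/10000
4 4 9173/10000
5 5 4479/5000
6 6 4401/5000
7 7 8361/10000
8 8 1967/2500
DF(2y) is solved at step 2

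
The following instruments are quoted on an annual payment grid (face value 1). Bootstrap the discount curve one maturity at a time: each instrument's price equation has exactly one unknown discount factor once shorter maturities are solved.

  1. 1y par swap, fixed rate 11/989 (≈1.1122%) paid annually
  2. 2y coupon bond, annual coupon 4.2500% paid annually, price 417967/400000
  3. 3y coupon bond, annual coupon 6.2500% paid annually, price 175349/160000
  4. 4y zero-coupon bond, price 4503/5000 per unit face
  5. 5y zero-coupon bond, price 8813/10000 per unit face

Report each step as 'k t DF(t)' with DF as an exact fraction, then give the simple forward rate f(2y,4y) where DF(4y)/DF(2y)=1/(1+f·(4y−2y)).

1 1 989/1000
2 2 481/500
3 3 9167/10000
4 4 4503/5000
5 5 8813/10000
f(2y,4y) = ((481/500)/(4503/5000) − 1)/(2) = 307/9006 ≈ 3.4088%

step 1 [1y] swap r/1=11/989: DF=(1 − 11/989·(0))/(1+11/989) = 989/1000 ≈ 0.989000
step 2 [2y] bond c/1=17/400: DF=(417967/400000 − 17/400·(0.989000))/(1+17/400) = 481/500 ≈ 0.962000
step 3 [3y] bond c/1=1/16: DF=(175349/160000 − 1/16·(0.989000+0.962000))/(1+1/16) = 9167/10000 ≈ 0.916700
step 4 [4y] zero: DF = P = 4503/5000 ≈ 0.900600
step 5 [5y] zero: DF = P = 8813/10000 ≈ 0.881300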